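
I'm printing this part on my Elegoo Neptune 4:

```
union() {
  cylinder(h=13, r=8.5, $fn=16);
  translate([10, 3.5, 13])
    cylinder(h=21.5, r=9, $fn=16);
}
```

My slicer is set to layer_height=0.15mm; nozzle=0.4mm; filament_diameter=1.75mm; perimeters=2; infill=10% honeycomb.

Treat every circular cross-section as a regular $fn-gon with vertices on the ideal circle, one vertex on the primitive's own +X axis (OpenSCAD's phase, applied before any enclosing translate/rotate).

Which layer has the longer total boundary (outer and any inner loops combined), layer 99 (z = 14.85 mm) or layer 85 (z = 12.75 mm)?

layer 99 (z = 14.85 mm)

Layer 99 (z = 14.85): the cylinder is absent (z outside [0, 13]); the cylinder at (10, 3.5): section is a regular 16-gon, circumradius r=9 (perimeter = 2·16·9.000·sin(180°/16) = 56.19 mm); Combining (union): only the r=9 cylinder at (10, 3.5) is present, so the union is just that shape — boundary = 56.19 mm. So its perimeter = 56.19 mm. Layer 85 (z = 12.75): the cylinder: section is a regular 16-gon, circumradius r=8.5 (perimeter = 2·16·8.500·sin(180°/16) = 53.06 mm); the cylinder at (10, 3.5) is absent (z outside [13, 34.5]); Merging all regions: only the r=8.5 cylinder is present, so the union is just that shape — boundary = 53.06 mm. So its perimeter = 53.06 mm. Layer 99 is larger (56.19 vs 53.06 mm).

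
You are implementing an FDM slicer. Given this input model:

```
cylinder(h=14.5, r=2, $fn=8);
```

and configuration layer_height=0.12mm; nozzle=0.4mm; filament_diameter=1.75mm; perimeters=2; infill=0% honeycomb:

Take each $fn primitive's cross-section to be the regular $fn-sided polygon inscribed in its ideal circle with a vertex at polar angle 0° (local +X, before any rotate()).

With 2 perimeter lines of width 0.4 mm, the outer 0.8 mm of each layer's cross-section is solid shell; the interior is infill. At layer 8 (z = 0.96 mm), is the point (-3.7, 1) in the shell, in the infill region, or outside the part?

outside

At z = 0.96 mm: the r=2 cylinder gives a regular 8-gon of circumradius 2 (constant along its height). Overall, the cross-section is a single solid region. The nearest boundary edge runs (-1.41, 1.41)→(-2.00, 0.00); distance from the point to it = 1.95 mm. The point is not inside any of the regions above, so it lies outside the cross-section (1.95 mm from the nearest boundary).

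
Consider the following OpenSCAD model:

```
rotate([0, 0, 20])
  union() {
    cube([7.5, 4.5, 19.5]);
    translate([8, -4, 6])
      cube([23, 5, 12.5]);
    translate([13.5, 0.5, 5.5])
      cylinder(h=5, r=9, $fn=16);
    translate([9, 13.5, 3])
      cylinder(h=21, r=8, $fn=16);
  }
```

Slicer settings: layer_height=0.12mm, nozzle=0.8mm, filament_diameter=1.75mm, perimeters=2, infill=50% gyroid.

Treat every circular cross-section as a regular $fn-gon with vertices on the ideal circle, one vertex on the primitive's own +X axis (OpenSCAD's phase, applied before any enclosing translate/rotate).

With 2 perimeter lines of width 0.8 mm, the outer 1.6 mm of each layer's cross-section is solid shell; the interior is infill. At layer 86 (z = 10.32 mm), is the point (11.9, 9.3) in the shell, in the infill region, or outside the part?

infill

At z = 10.32 mm: the 7.5×4.5 cube contributes its full rectangle; the cube at (8, -4) is present — its section is the full 23×5 rectangle; the cylinder at (13.5, 0.5): section is a regular 16-gon, circumradius r=9; the r=8 cylinder at (9, 13.5) gives a regular 16-gon of circumradius 8 (constant along its height); Merging all regions: the regions partially overlap (shared area 101.72 mm²), so overlapping operands fuse into one piece — 1 connected region; (whole slice rotated 20° about Z — lengths, areas and connectivity unchanged). Overall, the cross-section is a single solid region. Undo the 20° rotation: the query point maps to (14.363, 4.669) in the un-rotated model frame. The nearest boundary edge runs (16.39, 10.44)→(15.50, 9.10); distance from the point to it = 4.58 mm. The point is inside the cross-section and 4.58 mm from the nearest boundary — more than the 1.6 mm shell width (2 × 0.8), so it's in the infill interior.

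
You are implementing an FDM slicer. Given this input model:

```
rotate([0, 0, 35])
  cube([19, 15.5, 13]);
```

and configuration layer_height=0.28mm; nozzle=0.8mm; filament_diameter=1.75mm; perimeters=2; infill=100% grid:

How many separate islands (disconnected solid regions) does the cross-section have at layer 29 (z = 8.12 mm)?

At z = 8.12 mm: the 19×15.5 cube contributes its full rectangle; (rotated 35° about Z; rotation is an isometry so areas/perimeters/island counts are preserved). Overall, the cross-section is a single solid region. Island count = 1.

1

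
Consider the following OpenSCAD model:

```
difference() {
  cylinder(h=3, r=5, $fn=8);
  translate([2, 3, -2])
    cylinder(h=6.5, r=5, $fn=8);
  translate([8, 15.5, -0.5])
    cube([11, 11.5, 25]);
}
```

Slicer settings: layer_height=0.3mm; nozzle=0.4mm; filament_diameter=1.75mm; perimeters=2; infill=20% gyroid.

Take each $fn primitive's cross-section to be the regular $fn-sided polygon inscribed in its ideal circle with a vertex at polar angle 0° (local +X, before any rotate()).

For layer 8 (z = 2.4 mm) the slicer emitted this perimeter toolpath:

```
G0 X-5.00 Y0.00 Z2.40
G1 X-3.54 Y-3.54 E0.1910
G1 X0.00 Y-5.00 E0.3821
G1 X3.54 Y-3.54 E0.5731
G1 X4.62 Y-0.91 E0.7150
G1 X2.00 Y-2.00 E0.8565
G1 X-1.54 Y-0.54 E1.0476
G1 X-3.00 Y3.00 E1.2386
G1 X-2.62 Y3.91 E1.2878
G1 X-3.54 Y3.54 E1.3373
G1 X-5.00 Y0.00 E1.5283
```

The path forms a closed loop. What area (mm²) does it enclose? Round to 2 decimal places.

Apply the shoelace formula to the sequence of (X, Y) vertices; enclosed area = 33.40 mm².

33.40 mm²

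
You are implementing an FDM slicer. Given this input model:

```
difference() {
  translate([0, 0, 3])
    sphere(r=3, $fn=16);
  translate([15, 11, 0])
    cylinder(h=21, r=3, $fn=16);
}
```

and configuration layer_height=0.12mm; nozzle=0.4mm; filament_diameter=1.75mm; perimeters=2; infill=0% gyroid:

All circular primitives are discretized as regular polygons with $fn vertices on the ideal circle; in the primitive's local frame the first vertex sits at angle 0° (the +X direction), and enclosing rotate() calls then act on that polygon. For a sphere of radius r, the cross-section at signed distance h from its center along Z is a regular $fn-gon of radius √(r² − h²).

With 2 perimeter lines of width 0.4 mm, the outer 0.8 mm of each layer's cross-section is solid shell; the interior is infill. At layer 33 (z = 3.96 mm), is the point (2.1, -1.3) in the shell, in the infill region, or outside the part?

At z = 3.96 mm: the r=3 sphere slices to a regular 16-gon of circumradius 2.842 (√(r²−h²) with h=0.96 from center); the r=3 cylinder at (15, 11) gives a regular 16-gon of circumradius 3 (constant along its height); Subtracting the remaining from the first: starting from the r=3 sphere, the r=3 cylinder at (15, 11) misses the remaining region (no effect) — 1 connected region. Overall, the cross-section is a single solid region. The nearest boundary edge runs (2.63, -1.09)→(2.01, -2.01); distance from the point to it = 0.32 mm. The point is inside the cross-section, 0.32 mm from the nearest boundary — within the 0.8 mm shell band (2 × 0.4).

shell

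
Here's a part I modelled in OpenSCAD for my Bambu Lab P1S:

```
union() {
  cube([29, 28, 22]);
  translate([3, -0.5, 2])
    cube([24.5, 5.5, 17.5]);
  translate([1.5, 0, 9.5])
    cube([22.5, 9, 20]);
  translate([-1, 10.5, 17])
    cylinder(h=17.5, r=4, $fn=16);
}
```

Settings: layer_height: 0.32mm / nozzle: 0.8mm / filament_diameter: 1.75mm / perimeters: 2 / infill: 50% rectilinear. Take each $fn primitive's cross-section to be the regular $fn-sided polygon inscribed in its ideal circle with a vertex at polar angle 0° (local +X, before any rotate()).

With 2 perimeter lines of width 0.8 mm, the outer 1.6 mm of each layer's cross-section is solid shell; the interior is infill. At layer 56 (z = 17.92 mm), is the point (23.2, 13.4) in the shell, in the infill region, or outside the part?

At z = 17.92 mm: the cube (footprint 29×28) is included at this height; the cube at (3, -0.5) (footprint 24.5×5.5) is included at this height; the 22.5×9 cube at (1.5, 0) contributes its full rectangle; the r=4 cylinder at (-1, 10.5) contributes a regular 16-gon of circumradius 4; Merging all regions: the regions partially overlap (shared area 341.69 mm²), so overlapping operands fuse into one piece — 1 connected region. Overall, the cross-section is a single solid region. The nearest boundary edge runs (29.00, 28.00)→(29.00, 0.00); distance from the point to it = 5.80 mm. The point is inside the cross-section and 5.80 mm from the nearest boundary — more than the 1.6 mm shell width (2 × 0.8), so it's in the infill interior.

infill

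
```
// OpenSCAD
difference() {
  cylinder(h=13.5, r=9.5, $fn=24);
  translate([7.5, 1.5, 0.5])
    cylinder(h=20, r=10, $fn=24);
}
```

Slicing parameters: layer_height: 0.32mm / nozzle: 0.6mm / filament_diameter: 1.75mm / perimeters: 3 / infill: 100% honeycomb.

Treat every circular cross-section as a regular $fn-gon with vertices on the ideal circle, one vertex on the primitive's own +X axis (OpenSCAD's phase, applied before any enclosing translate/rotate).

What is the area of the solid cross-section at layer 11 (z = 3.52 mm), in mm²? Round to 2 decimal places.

At z = 3.52 mm: the cylinder: section is a regular 24-gon, circumradius r=9.5 (area = (24/2)·9.500²·sin(360°/24) = 280.30 mm²); the r=10 cylinder at (7.5, 1.5) gives a regular 24-gon of circumradius 10 (constant along its height) (area = (24/2)·10.000²·sin(360°/24) = 310.58 mm²); After the difference (first − rest): starting from the r=9.5 cylinder (280.30 mm²), the r=10 cylinder at (7.5, 1.5) partially overlaps it — only the 150.75 mm² overlap (of its 310.58 mm²) is removed, clipping the outline — area = 129.55 mm². Overall, the cross-section is a single solid region. Net area = 129.55 mm².

129.55 mm²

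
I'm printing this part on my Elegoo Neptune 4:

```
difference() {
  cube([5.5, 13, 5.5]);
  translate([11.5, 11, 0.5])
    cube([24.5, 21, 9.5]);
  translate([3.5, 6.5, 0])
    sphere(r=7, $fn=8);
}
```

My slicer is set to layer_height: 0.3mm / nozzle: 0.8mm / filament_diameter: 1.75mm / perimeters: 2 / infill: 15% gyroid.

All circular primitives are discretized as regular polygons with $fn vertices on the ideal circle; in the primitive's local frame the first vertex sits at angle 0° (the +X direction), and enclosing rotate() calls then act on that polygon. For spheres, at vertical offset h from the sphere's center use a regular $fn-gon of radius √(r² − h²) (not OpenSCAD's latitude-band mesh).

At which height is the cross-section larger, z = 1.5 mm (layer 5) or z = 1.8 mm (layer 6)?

Layer 5 (z = 1.5): the cube is present — its section is the full 5.5×13 rectangle (area 71.50 mm²); the cube at (11.5, 11) is present — its section is the full 24.5×21 rectangle (area 514.50 mm²); the sphere at (3.5, 6.5): section is a regular 8-gon, circumradius = √(r²−h²) = √(7²−1.5²) = 6.837 (area = (8/2)·6.837²·sin(360°/8) = 132.23 mm²); Subtracting the remaining from the first: starting from the 5.5×13 cube (71.50 mm²), the 24.5×21 cube at (11.5, 11) misses the remaining region (no effect); the r=7 sphere at (3.5, 6.5) partially overlaps it — only the 67.93 mm² overlap (of its 132.23 mm²) is removed, clipping the outline — area = 3.57 mm². So its area = 3.57 mm². Layer 6 (z = 1.8): the 5.5×13 cube contributes its full rectangle (area 71.50 mm²); the 24.5×21 cube at (11.5, 11) contributes its full rectangle (area 514.50 mm²); the r=7 sphere at (3.5, 6.5) contributes a regular 8-gon of circumradius √(7²−1.8²) = 6.765 (area = (8/2)·6.765²·sin(360°/8) = 129.43 mm²); Subtracting the remaining from the first: starting from the 5.5×13 cube (71.50 mm²), the 24.5×21 cube at (11.5, 11) misses the remaining region (no effect); the r=7 sphere at (3.5, 6.5) partially overlaps it — only the 67.34 mm² overlap (of its 129.43 mm²) is removed, clipping the outline — area = 4.16 mm². So its area = 4.16 mm². Layer 6 is larger (4.16 vs 3.57 mm²).

layer 6 (z = 1.8 mm)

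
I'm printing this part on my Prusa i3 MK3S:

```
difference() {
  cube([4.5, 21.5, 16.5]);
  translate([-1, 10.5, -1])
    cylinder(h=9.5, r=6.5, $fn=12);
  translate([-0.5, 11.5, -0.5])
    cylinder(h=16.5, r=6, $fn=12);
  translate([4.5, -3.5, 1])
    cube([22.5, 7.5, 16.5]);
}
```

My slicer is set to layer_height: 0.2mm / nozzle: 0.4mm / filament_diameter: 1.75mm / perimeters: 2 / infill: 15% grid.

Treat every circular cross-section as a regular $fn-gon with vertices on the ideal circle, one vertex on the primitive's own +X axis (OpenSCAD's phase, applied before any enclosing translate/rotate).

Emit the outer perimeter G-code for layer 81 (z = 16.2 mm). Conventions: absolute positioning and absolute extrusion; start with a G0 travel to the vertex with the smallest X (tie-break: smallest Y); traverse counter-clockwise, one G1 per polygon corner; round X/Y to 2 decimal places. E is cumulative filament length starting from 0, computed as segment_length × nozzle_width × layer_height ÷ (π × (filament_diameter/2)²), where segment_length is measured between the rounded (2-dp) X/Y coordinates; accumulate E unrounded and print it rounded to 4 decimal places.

G0 X0.00 Y0.00 Z16.20
G1 X4.50 Y0.00 E0.1497
G1 X4.50 Y21.50 E0.8648
G1 X0.00 Y21.50 E1.0144
G1 X0.00 Y0.00 E1.7295

At z = 16.2 mm: the 4.5×21.5 cube contributes its full rectangle; the cylinder at (-1, 10.5) is absent (z outside [-1, 8.5]); the cylinder at (-0.5, 11.5) is absent (z outside [-0.5, 16]); the cube at (4.5, -3.5) (footprint 22.5×7.5) is included at this height; After the difference (first − rest): starting from the 4.5×21.5 cube, the 22.5×7.5 cube at (4.5, -3.5) misses the remaining region (no effect) — 1 connected region. The outline is a single polygon with 4 vertices. Extrusion per mm of travel: 0.4 × 0.2 / (π × 0.875²) = 0.033260. Accumulating E over each segment gives final E = 1.7295.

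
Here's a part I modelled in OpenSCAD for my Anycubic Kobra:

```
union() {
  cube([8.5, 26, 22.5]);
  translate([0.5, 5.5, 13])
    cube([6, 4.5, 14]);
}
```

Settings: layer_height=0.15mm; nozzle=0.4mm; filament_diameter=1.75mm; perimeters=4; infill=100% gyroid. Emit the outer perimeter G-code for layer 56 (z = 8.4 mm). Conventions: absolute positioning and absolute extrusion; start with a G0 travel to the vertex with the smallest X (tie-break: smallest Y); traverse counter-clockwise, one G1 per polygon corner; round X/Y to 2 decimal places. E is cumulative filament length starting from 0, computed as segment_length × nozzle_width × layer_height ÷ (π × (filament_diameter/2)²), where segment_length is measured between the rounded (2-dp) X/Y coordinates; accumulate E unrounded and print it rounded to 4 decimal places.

G0 X0.00 Y0.00 Z8.40
G1 X8.50 Y0.00 E0.2120
G1 X8.50 Y26.00 E0.8606
G1 X0.00 Y26.00 E1.0726
G1 X0.00 Y0.00 E1.7212

At z = 8.4 mm: the cube is present — its section is the full 8.5×26 rectangle; the cube at (0.5, 5.5) does not reach this height (z outside [13, 27]); Taking the union: only the 8.5×26 cube is present, so the union is just that shape — 1 connected region. The outline is a single polygon with 4 vertices. Extrusion per mm of travel: 0.4 × 0.15 / (π × 0.875²) = 0.024945. Accumulating E over each segment gives final E = 1.7212.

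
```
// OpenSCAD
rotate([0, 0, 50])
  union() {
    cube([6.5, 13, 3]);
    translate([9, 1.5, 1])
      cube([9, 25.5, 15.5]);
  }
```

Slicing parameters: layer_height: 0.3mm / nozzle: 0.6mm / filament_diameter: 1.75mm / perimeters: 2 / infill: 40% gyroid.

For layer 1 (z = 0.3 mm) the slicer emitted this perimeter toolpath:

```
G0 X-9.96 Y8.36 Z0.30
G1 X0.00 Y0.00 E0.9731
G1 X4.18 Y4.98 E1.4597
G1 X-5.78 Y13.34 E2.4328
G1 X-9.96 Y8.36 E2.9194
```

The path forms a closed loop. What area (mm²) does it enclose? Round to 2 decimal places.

84.55 mm²

Apply the shoelace formula to the sequence of (X, Y) vertices; enclosed area = 84.55 mm².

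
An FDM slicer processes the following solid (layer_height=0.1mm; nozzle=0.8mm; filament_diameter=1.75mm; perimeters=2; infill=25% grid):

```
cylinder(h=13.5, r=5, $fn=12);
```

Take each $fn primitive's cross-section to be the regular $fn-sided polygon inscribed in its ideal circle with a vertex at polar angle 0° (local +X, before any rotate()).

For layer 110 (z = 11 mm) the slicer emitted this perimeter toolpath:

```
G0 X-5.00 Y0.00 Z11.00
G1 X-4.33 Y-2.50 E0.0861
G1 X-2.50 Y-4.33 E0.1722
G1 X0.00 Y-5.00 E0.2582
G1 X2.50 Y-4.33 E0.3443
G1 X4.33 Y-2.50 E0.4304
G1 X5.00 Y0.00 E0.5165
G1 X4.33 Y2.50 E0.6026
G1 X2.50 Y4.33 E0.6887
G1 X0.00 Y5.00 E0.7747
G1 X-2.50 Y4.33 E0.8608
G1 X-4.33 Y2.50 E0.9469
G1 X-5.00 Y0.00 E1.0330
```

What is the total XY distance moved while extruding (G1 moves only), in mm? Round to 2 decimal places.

31.06 mm

Sum the Euclidean lengths of each G1 segment: total = 31.06 mm.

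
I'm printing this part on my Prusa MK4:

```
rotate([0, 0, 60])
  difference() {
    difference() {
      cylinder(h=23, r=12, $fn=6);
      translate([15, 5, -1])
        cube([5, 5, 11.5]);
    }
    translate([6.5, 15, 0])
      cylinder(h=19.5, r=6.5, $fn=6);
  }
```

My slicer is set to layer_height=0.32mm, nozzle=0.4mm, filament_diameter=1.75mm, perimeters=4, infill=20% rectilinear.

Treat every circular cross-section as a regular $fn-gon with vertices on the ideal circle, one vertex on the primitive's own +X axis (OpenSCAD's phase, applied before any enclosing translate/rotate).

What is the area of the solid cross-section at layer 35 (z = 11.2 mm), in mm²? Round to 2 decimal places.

370.71 mm²

At z = 11.2 mm: the r=12 cylinder gives a regular 6-gon of circumradius 12 (constant along its height) (area = (6/2)·12.000²·sin(360°/6) = 374.12 mm²); the cube at (15, 5) does not reach this height (z outside [-1, 10.5]); Subtracting the remaining from the first: none of the subtracted shapes is present at this height, so the r=12 cylinder is unchanged — area = 374.12 mm²; the r=6.5 cylinder at (6.5, 15) gives a regular 6-gon of circumradius 6.5 (constant along its height) (area = (6/2)·6.500²·sin(360°/6) = 109.77 mm²); After the difference (first − rest): starting from that combined region (374.12 mm²), the r=6.5 cylinder at (6.5, 15) partially overlaps it — only the 3.41 mm² overlap (of its 109.77 mm²) is removed, clipping the outline — area = 370.71 mm²; (rotated 60° about Z; rotation is an isometry so areas/perimeters/island counts are preserved). Overall, the cross-section is a single solid region. Net area = 370.71 mm².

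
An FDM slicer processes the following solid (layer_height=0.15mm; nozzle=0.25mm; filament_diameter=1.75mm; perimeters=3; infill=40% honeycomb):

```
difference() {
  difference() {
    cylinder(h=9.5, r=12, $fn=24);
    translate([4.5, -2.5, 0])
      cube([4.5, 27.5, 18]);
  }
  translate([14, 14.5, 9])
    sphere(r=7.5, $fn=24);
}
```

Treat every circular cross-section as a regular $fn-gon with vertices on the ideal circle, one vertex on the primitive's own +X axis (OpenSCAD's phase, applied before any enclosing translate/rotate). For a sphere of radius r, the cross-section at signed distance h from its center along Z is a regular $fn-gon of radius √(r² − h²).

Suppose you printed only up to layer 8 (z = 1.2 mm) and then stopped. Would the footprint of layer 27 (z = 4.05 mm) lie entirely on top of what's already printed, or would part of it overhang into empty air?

entirely on top

Compare the two slices. At z = 1.2: the r=12 cylinder gives a regular 24-gon of circumradius 12 (constant along its height) (area = (24/2)·12.000²·sin(360°/24) = 447.24 mm²); the 4.5×27.5 cube at (4.5, -2.5) contributes its full rectangle (area 123.75 mm²); Taking the first minus the rest: starting from the r=12 cylinder (447.24 mm²), the 4.5×27.5 cube at (4.5, -2.5) partially overlaps it — only the 54.96 mm² overlap (of its 123.75 mm²) is removed, clipping the outline — area = 392.28 mm²; the sphere at (14, 14.5) is not intersected at this z (|z−center|=7.800 > r=7.5); After the difference (first − rest): none of the subtracted shapes is present at this height, so that combined region is unchanged — area = 392.28 mm². At z = 4.05: the cylinder: section is a regular 24-gon, circumradius r=12 (area = (24/2)·12.000²·sin(360°/24) = 447.24 mm²); the cube at (4.5, -2.5) is present — its section is the full 4.5×27.5 rectangle (area 123.75 mm²); After the difference (first − rest): starting from the r=12 cylinder (447.24 mm²), the 4.5×27.5 cube at (4.5, -2.5) partially overlaps it — only the 54.96 mm² overlap (of its 123.75 mm²) is removed, clipping the outline — area = 392.28 mm²; the sphere at (14, 14.5): section is a regular 24-gon, circumradius = √(r²−h²) = √(7.5²−4.95²) = 5.634 (area = (24/2)·5.634²·sin(360°/24) = 98.60 mm²); After the difference (first − rest): starting from the result so far (392.28 mm²), the r=7.5 sphere at (14, 14.5) misses the remaining region (no effect) — area = 392.28 mm². Checking containment: the cross-section at z = 4.05 is a subset of the cross-section at z = 1.2.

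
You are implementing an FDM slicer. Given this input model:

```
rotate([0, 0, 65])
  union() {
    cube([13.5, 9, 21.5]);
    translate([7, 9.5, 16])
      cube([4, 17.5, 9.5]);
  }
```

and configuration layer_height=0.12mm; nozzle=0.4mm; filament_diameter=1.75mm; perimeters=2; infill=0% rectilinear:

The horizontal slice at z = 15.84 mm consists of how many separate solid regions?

1

At z = 15.84 mm: the cube (footprint 13.5×9) is included at this height; the cube at (7, 9.5) is absent (z outside [16, 25.5]); Merging all regions: only the 13.5×9 cube is present, so the union is just that shape — 1 connected region; (rotated 65° about Z; rotation is an isometry so areas/perimeters/island counts are preserved). The result has 1 disconnected region.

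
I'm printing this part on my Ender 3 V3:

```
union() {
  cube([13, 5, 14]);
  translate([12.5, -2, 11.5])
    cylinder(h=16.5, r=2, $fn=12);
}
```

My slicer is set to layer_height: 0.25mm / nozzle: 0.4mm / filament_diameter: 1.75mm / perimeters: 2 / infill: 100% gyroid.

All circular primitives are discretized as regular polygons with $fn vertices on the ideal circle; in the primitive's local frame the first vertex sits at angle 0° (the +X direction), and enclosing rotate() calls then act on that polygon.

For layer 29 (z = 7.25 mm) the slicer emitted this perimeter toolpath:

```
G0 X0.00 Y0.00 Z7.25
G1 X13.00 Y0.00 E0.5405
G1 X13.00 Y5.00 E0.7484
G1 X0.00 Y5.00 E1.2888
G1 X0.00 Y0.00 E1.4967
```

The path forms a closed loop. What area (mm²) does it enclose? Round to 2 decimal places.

65.00 mm²

Apply the shoelace formula to the sequence of (X, Y) vertices; enclosed area = 65.00 mm².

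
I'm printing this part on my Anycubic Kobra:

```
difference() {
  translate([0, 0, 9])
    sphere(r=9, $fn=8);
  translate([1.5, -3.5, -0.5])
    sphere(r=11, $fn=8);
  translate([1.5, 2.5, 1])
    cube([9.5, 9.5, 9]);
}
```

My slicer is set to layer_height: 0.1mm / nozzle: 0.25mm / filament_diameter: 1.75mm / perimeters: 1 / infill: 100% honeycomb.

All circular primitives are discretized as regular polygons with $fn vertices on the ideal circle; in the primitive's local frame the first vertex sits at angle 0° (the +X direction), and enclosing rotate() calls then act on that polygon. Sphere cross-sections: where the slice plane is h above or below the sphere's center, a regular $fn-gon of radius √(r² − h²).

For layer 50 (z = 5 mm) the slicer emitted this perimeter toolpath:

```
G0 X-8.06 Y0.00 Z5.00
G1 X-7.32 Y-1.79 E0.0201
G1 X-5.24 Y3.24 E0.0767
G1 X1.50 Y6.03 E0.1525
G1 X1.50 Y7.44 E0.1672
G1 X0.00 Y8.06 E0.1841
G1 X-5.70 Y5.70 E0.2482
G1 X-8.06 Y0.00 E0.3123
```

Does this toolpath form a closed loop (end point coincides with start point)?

yes

Start point (G0): (-8.06, 0.00). End point (last G1): the path returns to the start — closed.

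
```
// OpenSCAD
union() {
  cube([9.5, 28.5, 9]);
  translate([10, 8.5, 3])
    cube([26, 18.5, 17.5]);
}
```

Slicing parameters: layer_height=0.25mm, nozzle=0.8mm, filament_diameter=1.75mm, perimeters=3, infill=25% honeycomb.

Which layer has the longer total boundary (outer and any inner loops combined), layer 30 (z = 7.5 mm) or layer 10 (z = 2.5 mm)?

Layer 30 (z = 7.5): the cube (footprint 9.5×28.5) is included at this height (perimeter 76.00 mm); the cube at (10, 8.5) (footprint 26×18.5) is included at this height (perimeter 89.00 mm); Taking the union: the 2 present regions are separate (no shared area or edge), so areas and boundary lengths simply add and each stays a separate island — boundary = 165.00 mm. So its perimeter = 165.00 mm. Layer 10 (z = 2.5): the cube is present — its section is the full 9.5×28.5 rectangle (perimeter 76.00 mm); the cube at (10, 8.5) is not intersected at this z (z outside [3, 20.5]); Taking the union: only the 9.5×28.5 cube is present, so the union is just that shape — boundary = 76.00 mm. So its perimeter = 76.00 mm. Layer 30 is larger (165.00 vs 76.00 mm).

layer 30 (z = 7.5 mm)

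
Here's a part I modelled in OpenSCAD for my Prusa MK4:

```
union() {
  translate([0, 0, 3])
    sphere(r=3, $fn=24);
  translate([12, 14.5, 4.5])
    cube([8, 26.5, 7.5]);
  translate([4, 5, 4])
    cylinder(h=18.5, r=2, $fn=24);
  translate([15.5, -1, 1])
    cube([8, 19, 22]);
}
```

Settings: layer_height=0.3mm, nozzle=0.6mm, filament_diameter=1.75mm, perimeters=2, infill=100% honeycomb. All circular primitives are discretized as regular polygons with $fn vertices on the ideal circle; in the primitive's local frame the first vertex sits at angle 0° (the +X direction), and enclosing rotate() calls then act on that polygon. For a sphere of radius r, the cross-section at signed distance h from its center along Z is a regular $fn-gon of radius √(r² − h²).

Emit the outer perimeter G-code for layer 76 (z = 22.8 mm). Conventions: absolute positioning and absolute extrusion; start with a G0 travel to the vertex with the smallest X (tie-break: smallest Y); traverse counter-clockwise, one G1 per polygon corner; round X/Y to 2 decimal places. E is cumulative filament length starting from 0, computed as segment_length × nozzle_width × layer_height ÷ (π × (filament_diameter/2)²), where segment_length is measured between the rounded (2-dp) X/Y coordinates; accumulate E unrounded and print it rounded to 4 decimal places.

G0 X15.50 Y-1.00 Z22.80
G1 X23.50 Y-1.00 E0.5987
G1 X23.50 Y18.00 E2.0206
G1 X15.50 Y18.00 E2.6192
G1 X15.50 Y-1.00 E4.0411

At z = 22.8 mm: the sphere does not reach this height (|z−center|=19.800 > r=3); the cube at (12, 14.5) does not reach this height (z outside [4.5, 12]); the cylinder at (4, 5) is not intersected at this z (z outside [4, 22.5]); the 8×19 cube at (15.5, -1) contributes its full rectangle; Taking the union: only the 8×19 cube at (15.5, -1) is present, so the union is just that shape — 1 connected region. The outline is a single polygon with 4 vertices. Extrusion per mm of travel: 0.6 × 0.3 / (π × 0.875²) = 0.074835. Accumulating E over each segment gives final E = 4.0411.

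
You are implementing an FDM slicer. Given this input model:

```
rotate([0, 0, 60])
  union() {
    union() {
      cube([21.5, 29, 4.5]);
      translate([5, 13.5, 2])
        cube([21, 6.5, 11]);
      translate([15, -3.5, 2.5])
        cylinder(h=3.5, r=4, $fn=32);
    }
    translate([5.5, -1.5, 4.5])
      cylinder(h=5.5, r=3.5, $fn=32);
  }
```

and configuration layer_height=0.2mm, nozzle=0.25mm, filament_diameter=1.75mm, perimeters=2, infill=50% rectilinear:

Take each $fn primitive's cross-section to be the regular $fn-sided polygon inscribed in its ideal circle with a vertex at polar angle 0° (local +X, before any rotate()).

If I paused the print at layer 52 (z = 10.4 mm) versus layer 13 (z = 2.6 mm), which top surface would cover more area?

layer 13 (z = 2.6 mm)

Layer 52 (z = 10.4): the cube does not reach this height (z outside [0, 4.5]); the 21×6.5 cube at (5, 13.5) contributes its full rectangle (area 136.50 mm²); the cylinder at (15, -3.5) does not reach this height (z outside [2.5, 6]); Taking the union: only the 21×6.5 cube at (5, 13.5) is present, so the union is just that shape — area = 136.50 mm²; the cylinder at (5.5, -1.5) does not reach this height (z outside [4.5, 10]); Combining (union): only the result so far is present, so the union is just that shape — area = 136.50 mm²; (whole slice rotated 60° about Z — lengths, areas and connectivity unchanged). So its area = 136.50 mm². Layer 13 (z = 2.6): the cube (footprint 21.5×29) is included at this height (area 623.50 mm²); the cube at (5, 13.5) (footprint 21×6.5) is included at this height (area 136.50 mm²); the r=4 cylinder at (15, -3.5) gives a regular 32-gon of circumradius 4 (constant along its height) (area = (32/2)·4.000²·sin(360°/32) = 49.94 mm²); Combining (union): the regions partially overlap — summed areas 809.94 mm² minus the doubly-counted overlap 108.51 mm² gives 701.44 mm² — area = 701.44 mm²; the cylinder at (5.5, -1.5) does not reach this height (z outside [4.5, 10]); Combining (union): only that combined region is present, so the union is just that shape — area = 701.44 mm²; (whole slice rotated 60° about Z — lengths, areas and connectivity unchanged). So its area = 701.44 mm². Layer 13 is larger (701.44 vs 136.50 mm²).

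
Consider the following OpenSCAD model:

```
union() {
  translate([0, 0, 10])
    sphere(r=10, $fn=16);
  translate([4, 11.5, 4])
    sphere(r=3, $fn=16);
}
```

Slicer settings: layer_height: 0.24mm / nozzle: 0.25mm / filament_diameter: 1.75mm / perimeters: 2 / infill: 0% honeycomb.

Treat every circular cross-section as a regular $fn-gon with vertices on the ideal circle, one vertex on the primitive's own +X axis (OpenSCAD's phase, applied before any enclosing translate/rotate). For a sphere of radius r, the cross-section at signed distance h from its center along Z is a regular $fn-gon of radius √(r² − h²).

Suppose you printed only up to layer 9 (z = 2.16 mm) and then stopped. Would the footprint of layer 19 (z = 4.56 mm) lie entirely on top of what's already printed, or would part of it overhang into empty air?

Compare the two slices. At z = 2.16: the sphere: section is a regular 16-gon, circumradius = √(r²−h²) = √(10²−7.84²) = 6.208 (area = (16/2)·6.208²·sin(360°/16) = 117.97 mm²); the r=3 sphere at (4, 11.5) slices to a regular 16-gon of circumradius 2.369 (√(r²−h²) with h=1.84 from center) (area = (16/2)·2.369²·sin(360°/16) = 17.19 mm²); Taking the union: the 2 present regions are separate (no shared area or edge), so areas and boundary lengths simply add and each stays a separate island — area = 135.16 mm². At z = 4.56: the sphere: section is a regular 16-gon, circumradius = √(r²−h²) = √(10²−5.44²) = 8.391 (area = (16/2)·8.391²·sin(360°/16) = 215.55 mm²); the sphere at (4, 11.5): section is a regular 16-gon, circumradius = √(r²−h²) = √(3²−0.56²) = 2.947 (area = (16/2)·2.947²·sin(360°/16) = 26.59 mm²); Taking the union: the 2 present regions are separate (no shared area or edge), so areas and boundary lengths simply add and each stays a separate island — area = 242.14 mm². Checking containment: at z = 4.56 the cross-section extends beyond the z = 2.16 cross-section by about 106.98 mm².

part overhangs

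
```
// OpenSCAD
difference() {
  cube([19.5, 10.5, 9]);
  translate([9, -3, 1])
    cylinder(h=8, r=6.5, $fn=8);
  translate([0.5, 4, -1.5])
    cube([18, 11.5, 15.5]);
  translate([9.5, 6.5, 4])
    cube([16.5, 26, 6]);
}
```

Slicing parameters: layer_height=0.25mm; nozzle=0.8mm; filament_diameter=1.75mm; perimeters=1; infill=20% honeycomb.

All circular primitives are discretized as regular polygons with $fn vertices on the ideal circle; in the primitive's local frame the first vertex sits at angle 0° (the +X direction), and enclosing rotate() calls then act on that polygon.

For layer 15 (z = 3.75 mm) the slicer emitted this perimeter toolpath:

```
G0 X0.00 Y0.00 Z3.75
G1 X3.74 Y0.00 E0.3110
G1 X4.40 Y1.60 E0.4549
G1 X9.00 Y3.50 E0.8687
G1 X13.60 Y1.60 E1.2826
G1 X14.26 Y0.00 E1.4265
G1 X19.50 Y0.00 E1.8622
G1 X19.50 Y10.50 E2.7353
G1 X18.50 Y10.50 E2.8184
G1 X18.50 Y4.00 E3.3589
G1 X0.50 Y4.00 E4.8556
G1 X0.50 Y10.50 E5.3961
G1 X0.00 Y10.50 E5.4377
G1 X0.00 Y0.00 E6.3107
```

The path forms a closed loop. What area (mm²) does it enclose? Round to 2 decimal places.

63.23 mm²

Apply the shoelace formula to the sequence of (X, Y) vertices; enclosed area = 63.23 mm².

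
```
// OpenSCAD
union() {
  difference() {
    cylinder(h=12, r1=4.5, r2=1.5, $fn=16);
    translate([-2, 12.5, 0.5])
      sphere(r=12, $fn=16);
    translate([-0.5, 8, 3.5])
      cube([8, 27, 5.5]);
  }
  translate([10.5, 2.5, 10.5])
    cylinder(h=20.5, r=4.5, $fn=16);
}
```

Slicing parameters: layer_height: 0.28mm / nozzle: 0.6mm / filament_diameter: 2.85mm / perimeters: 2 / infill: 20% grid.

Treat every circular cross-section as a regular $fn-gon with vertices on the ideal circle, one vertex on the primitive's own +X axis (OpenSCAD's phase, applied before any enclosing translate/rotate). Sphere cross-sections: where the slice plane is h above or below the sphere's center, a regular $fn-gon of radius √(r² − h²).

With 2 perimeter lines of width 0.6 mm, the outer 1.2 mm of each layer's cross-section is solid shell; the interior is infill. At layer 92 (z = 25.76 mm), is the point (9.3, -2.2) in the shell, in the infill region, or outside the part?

At z = 25.76 mm: the cone is absent (z outside [0, 12]); the sphere at (-2, 12.5) does not reach this height (|z−center|=25.260 > r=12); the cube at (-0.5, 8) is not intersected at this z (z outside [3.5, 9]); Taking the first minus the rest: the first operand is absent here, so nothing remains; the r=4.5 cylinder at (10.5, 2.5) gives a regular 16-gon of circumradius 4.5 (constant along its height); Combining (union): only the r=4.5 cylinder at (10.5, 2.5) is present, so the union is just that shape — 1 connected region. Overall, the cross-section is a single solid region. The nearest boundary edge runs (8.78, -1.66)→(10.50, -2.00); distance from the point to it = 0.43 mm. The point is not inside any of the regions above, so it lies outside the cross-section (0.43 mm from the nearest boundary).

outside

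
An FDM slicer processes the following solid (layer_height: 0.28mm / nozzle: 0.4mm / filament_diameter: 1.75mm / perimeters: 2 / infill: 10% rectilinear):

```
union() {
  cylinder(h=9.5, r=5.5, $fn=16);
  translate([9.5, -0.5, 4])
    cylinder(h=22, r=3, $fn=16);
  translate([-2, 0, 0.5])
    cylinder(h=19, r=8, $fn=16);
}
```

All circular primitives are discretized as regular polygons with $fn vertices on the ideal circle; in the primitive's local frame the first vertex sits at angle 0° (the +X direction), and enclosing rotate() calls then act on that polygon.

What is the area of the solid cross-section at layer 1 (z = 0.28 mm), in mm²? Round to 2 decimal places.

At z = 0.28 mm: the cylinder: section is a regular 16-gon, circumradius r=5.5 (area = (16/2)·5.500²·sin(360°/16) = 92.61 mm²); the cylinder at (9.5, -0.5) is not intersected at this z (z outside [4, 26]); the cylinder at (-2, 0) is absent (z outside [0.5, 19.5]); Taking the union: only the r=5.5 cylinder is present, so the union is just that shape — area = 92.61 mm². Overall, the cross-section is a single solid region. Net area = 92.61 mm².

92.61 mm²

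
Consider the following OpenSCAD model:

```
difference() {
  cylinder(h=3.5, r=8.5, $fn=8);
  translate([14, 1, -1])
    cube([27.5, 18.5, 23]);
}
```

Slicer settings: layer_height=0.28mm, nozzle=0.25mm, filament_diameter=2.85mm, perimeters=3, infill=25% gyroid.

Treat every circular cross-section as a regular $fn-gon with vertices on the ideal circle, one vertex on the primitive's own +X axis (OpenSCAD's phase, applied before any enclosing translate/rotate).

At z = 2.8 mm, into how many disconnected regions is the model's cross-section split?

At z = 2.8 mm: the cylinder: section is a regular 8-gon, circumradius r=8.5; the cube at (14, 1) (footprint 27.5×18.5) is included at this height; Taking the first minus the rest: starting from the r=8.5 cylinder, the 27.5×18.5 cube at (14, 1) misses the remaining region (no effect) — 1 connected region. The result has 1 disconnected region.

1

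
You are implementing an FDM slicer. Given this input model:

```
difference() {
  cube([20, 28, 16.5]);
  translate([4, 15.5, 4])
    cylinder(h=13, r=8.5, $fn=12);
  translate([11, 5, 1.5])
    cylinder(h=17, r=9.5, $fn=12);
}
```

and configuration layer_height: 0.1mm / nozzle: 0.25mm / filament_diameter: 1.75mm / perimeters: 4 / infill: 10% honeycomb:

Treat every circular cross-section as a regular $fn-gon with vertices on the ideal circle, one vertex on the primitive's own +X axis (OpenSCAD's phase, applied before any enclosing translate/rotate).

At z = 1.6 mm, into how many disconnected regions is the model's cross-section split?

2

At z = 1.6 mm: the cube is present — its section is the full 20×28 rectangle; the cylinder at (4, 15.5) is absent (z outside [4, 17]); the r=9.5 cylinder at (11, 5) contributes a regular 12-gon of circumradius 9.5; Subtracting the remaining from the first: starting from the 20×28 cube, the r=9.5 cylinder at (11, 5) partially overlaps it — only the 222.70 mm² overlap (of its 270.75 mm²) is removed, clipping the outline — 2 connected regions. The result has 2 disconnected regions.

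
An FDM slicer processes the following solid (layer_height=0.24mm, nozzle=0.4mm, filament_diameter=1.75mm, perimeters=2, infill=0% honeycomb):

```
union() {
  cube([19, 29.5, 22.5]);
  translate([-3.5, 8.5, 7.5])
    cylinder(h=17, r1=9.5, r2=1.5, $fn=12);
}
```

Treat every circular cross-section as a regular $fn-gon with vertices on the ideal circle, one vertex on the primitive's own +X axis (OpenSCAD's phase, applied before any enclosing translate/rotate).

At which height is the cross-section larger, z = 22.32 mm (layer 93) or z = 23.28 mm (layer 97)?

Layer 93 (z = 22.32): the 19×29.5 cube contributes its full rectangle (area 560.50 mm²); the cone at (-3.5, 8.5) contributes a regular 12-gon of circumradius 2.526 (interpolated between r1=9.5 and r2=1.5 at t=0.872) (area = (12/2)·2.526²·sin(360°/12) = 19.14 mm²); Taking the union: the 2 present regions are separate (no shared area or edge), so areas and boundary lengths simply add and each stays a separate island — area = 579.64 mm². So its area = 579.64 mm². Layer 97 (z = 23.28): the cube is absent (z outside [0, 22.5]); the cone at (-3.5, 8.5) (r1=9.5→r2=1.5) has section circumradius 2.074 here — a regular 12-gon (area = (12/2)·2.074²·sin(360°/12) = 12.91 mm²); Taking the union: only the cone at (-3.5, 8.5) is present, so the union is just that shape — area = 12.91 mm². So its area = 12.91 mm². Layer 93 is larger (579.64 vs 12.91 mm²).

layer 93 (z = 22.32 mm)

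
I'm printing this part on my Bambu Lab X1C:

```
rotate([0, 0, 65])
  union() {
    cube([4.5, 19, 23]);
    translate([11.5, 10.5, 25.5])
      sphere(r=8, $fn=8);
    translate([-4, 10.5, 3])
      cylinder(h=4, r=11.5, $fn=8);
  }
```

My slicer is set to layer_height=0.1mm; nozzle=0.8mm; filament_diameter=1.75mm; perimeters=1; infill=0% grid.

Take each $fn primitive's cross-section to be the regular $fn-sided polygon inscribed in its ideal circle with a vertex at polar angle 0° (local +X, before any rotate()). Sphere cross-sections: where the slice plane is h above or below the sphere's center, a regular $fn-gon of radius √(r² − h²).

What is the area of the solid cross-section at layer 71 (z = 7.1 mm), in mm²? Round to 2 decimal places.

85.50 mm²

At z = 7.1 mm: the 4.5×19 cube contributes its full rectangle (area 85.50 mm²); the sphere at (11.5, 10.5) is not intersected at this z (|z−center|=18.400 > r=8); the cylinder at (-4, 10.5) is absent (z outside [3, 7]); Merging all regions: only the 4.5×19 cube is present, so the union is just that shape — area = 85.50 mm²; (whole slice rotated 65° about Z — lengths, areas and connectivity unchanged). Overall, the cross-section is a single solid region. Net area = 85.50 mm².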